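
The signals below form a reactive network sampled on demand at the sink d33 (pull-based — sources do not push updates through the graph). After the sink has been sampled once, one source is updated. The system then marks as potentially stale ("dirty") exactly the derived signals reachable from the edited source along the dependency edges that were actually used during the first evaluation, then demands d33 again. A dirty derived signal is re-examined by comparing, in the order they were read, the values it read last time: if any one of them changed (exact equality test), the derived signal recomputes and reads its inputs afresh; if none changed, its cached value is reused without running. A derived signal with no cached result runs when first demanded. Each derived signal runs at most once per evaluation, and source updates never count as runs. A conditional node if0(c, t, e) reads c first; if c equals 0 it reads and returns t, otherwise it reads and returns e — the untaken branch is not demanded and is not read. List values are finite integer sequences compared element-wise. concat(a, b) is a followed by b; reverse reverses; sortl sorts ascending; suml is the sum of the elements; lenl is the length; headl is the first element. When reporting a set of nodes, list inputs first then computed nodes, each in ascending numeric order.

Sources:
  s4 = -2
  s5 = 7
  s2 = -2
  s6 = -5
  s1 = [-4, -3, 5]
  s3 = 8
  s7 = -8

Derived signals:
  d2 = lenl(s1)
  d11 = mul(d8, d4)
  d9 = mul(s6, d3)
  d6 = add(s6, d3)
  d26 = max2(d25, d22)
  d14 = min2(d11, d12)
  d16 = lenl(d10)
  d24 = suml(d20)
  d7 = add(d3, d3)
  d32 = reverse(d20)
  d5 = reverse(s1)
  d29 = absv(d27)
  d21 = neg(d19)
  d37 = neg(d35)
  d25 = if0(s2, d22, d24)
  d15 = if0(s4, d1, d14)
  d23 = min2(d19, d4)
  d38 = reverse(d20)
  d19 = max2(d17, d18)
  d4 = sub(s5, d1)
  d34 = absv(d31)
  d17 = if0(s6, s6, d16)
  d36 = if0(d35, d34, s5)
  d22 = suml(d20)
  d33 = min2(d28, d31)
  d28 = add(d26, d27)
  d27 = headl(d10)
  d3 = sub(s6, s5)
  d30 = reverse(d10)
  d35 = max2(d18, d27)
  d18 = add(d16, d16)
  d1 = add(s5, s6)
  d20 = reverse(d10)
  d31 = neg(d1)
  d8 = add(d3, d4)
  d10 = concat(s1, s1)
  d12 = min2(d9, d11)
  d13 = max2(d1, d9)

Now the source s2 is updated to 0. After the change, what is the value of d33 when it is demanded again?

Initial pass — values computed on the first demand:
  d1 = add(7, -5) = 2
  d10 = concat([-4, -3, 5], [-4, -3, 5]) = [-4, -3, 5, -4, -3, 5]
  d20 = reverse([-4, -3, 5, -4, -3, 5]) = [5, -3, -4, 5, -3, -4]
  d22 = suml([5, -3, -4, 5, -3, -4]) = -4
  d24 = suml([5, -3, -4, 5, -3, -4]) = -4
  d25 = if0(s2=-2 -> else branch d24) = -4
  d26 = max2(-4, -4) = -4
  d27 = headl([-4, -3, 5, -4, -3, 5]) = -4
  d28 = add(-4, -4) = -8
  d31 = neg(2) = -2
  d33 = min2(-8, -2) = -8

Second demand — change propagation:
  d25: re-runs because s2 -2->0; new result -4 (unchanged).
  d26: re-examined; everything it read last time is the same (d25 unchanged, d22 unchanged) — cache -4 kept, no run.
  d28: re-examined; everything it read last time is the same (d26 unchanged, d27 unchanged) — cache -8 kept, no run.
  d33: re-examined; everything it read last time is the same (d28 unchanged, d31 unchanged) — cache -8 kept, no run.

The important point: d25 recomputes to an identical value, and the output ends up unchanged.

d33 now evaluates to -8.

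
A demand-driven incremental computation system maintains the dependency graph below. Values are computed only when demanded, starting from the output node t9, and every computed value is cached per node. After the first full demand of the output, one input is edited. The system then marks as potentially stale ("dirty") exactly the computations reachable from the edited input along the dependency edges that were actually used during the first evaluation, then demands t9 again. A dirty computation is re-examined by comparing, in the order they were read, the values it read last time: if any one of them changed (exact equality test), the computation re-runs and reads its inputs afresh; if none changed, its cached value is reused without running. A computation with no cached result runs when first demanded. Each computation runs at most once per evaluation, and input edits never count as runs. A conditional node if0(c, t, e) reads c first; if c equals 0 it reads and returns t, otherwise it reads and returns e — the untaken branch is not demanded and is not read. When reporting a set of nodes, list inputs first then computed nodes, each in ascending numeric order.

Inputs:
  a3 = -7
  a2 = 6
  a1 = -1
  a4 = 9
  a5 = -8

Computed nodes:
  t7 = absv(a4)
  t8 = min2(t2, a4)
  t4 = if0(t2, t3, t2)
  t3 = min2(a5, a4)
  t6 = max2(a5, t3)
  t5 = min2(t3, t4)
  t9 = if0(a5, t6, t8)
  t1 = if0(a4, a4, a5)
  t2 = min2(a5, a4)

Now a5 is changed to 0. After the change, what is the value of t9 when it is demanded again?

New value of t9: 0.
Key observation: a condition flipped, so demand moved to the other branch — t2, t8 are never re-examined.

First evaluation (everything demanded from the output):
  t2 = min2(-8, 9) = -8
  t8 = min2(-8, 9) = -8
  t9 = if0(a5=-8 -> else branch t8) = -8

Propagation after the edit:
  t2: marked dirty but never re-examined — demand shifted away from it.
  t3: demanded for the first time — runs, produces 0.
  t6: demanded for the first time — runs, produces 0.
  t8: marked dirty but never re-examined — demand shifted away from it.
  t9: runs — a5 -8->0; result 0.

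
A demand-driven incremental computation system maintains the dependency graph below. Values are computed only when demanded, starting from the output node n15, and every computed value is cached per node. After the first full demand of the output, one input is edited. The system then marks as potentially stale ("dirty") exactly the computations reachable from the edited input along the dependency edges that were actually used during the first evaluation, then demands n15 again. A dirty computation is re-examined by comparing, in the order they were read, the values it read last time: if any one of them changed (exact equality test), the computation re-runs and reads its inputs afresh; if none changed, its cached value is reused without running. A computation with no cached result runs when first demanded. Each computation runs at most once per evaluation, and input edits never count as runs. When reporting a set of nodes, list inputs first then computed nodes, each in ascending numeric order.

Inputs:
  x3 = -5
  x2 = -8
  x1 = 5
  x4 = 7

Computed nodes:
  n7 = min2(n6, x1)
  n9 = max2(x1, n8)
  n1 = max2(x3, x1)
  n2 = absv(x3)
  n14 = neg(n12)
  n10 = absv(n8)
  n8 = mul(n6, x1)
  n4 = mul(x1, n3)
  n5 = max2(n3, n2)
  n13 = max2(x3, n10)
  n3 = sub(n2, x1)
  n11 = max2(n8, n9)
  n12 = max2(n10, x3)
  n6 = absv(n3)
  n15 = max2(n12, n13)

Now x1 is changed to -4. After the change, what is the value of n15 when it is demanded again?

New value of n15: 36.

First evaluation (everything demanded from the output):
  n2 = absv(-5) = 5
  n3 = sub(5, 5) = 0
  n6 = absv(0) = 0
  n8 = mul(0, 5) = 0
  n10 = absv(0) = 0
  n12 = max2(0, -5) = 0
  n13 = max2(-5, 0) = 0
  n15 = max2(0, 0) = 0

Propagation after the edit:
  n3: runs — x1 5->-4; result 9.
  n6: runs — n3 0->9; result 9.
  n8: runs — n6 0->9; x1 5->-4; result -36.
  n10: runs — n8 0->-36; result 36.
  n12: runs — n10 0->36; result 36.
  n13: runs — n10 0->36; result 36.
  n15: runs — n12 0->36; n13 0->36; result 36.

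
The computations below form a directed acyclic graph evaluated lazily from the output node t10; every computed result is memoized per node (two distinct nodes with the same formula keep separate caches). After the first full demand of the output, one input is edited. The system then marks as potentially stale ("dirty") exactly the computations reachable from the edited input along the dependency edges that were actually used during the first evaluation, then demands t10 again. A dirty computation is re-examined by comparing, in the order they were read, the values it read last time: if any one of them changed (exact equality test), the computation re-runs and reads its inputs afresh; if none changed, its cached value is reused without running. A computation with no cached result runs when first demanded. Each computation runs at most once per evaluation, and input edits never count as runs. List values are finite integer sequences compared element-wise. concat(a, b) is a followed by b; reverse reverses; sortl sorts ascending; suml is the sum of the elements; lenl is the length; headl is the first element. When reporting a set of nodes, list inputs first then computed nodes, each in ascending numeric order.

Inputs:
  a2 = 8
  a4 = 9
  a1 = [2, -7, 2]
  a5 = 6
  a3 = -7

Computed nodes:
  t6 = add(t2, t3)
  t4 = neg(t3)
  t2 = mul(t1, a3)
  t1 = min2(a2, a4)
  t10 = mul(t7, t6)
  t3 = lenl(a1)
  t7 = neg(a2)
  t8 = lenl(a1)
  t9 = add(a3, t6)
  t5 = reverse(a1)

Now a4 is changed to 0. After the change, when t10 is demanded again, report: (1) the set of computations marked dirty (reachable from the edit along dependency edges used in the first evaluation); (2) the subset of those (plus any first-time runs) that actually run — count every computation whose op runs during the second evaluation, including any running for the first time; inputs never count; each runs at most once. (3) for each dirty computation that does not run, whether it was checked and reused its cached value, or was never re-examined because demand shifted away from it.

The edit dirties: t1, t2, t6, t10.
4 computations run: t1, t2, t6, t10.
No dirty computation escaped a run.

First demand of the output computes:
  t1 = min2(8, 9) = 8
  t2 = mul(8, -7) = -56
  t3 = lenl([2, -7, 2]) = 3
  t6 = add(-56, 3) = -53
  t7 = neg(8) = -8
  t10 = mul(-8, -53) = 424

After the edit, cleaning proceeds:
  t1: a read changed (a4 9->0) — executes, giving 0.
  t2: a read changed (t1 8->0) — executes, giving 0.
  t6: a read changed (t2 -56->0) — executes, giving 3.
  t10: a read changed (t6 -53->3) — executes, giving -24.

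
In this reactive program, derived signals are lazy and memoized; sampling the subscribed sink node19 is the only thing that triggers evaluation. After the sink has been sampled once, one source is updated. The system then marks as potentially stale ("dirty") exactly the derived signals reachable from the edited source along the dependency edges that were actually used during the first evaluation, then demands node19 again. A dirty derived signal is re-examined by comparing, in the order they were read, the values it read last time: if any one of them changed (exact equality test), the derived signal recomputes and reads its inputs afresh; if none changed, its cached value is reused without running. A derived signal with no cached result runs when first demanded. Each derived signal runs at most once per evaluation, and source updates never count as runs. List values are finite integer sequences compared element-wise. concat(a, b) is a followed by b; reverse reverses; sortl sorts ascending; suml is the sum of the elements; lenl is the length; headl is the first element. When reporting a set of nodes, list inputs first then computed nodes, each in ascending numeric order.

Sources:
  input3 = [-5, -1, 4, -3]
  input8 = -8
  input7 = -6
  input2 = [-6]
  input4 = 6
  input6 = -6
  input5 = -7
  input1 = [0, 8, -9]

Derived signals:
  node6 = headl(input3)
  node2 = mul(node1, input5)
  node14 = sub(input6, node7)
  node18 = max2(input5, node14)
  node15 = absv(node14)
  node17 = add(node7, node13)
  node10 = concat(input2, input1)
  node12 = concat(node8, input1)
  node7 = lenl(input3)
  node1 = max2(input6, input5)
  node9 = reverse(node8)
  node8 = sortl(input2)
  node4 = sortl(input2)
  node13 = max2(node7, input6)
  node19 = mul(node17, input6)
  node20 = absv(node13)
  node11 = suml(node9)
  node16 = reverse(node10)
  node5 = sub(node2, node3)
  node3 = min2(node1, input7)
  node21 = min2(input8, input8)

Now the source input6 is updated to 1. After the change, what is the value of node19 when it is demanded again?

Demanding node19 again yields 8.
Note where the cutoff bites: node17 is checked, finds nothing changed, and keeps its cache.

First demand of the output computes:
  node7 = lenl([-5, -1, 4, -3]) = 4
  node13 = max2(4, -6) = 4
  node17 = add(4, 4) = 8
  node19 = mul(8, -6) = -48

After the edit, cleaning proceeds:
  node13: a read changed (input6 -6->1) — executes, giving 4 — identical to its old value.
  node17: dirty, but its reads are unchanged (node7 unchanged, node13 unchanged); cached 8 stands.
  node19: a read changed (input6 -6->1) — executes, giving 8.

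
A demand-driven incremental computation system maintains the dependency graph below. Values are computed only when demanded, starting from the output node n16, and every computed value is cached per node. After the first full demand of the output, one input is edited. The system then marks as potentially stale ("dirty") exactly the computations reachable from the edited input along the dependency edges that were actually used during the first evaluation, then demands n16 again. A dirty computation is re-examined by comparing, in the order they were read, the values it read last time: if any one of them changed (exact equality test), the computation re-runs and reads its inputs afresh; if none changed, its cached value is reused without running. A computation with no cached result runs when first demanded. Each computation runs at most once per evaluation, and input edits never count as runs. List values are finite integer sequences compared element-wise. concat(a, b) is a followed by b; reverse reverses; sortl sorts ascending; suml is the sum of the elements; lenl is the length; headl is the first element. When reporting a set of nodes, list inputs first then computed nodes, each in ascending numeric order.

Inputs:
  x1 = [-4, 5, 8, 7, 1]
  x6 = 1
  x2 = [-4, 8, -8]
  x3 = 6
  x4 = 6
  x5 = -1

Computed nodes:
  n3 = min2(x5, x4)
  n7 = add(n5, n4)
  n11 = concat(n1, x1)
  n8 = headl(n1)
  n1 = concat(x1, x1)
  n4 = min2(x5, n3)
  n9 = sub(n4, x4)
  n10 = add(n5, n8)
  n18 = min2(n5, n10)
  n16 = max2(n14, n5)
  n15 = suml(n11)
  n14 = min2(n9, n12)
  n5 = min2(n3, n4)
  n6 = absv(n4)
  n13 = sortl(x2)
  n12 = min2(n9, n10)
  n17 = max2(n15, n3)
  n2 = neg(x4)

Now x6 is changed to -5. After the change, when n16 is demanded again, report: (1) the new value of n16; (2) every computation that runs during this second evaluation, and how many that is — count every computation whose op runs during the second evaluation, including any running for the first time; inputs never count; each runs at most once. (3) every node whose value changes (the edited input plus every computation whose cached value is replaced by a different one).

First evaluation (everything demanded from the output):
  n1 = concat([-4, 5, 8, 7, 1], [-4, 5, 8, 7, 1]) = [-4, 5, 8, 7, 1, -4, 5, 8, 7, 1]
  n3 = min2(-1, 6) = -1
  n4 = min2(-1, -1) = -1
  n5 = min2(-1, -1) = -1
  n8 = headl([-4, 5, 8, 7, 1, -4, 5, 8, 7, 1]) = -4
  n9 = sub(-1, 6) = -7
  n10 = add(-1, -4) = -5
  n12 = min2(-7, -5) = -7
  n14 = min2(-7, -7) = -7
  n16 = max2(-7, -1) = -1

Propagation after the edit:
  x6 feeds no computation that the output demands — nothing is marked dirty and nothing runs.

Key observation: x6 is never demanded by the output, so the edit triggers no recomputation at all.

New value of n16: -1.
Computations that run: none — 0 in total.
Values that change: x6.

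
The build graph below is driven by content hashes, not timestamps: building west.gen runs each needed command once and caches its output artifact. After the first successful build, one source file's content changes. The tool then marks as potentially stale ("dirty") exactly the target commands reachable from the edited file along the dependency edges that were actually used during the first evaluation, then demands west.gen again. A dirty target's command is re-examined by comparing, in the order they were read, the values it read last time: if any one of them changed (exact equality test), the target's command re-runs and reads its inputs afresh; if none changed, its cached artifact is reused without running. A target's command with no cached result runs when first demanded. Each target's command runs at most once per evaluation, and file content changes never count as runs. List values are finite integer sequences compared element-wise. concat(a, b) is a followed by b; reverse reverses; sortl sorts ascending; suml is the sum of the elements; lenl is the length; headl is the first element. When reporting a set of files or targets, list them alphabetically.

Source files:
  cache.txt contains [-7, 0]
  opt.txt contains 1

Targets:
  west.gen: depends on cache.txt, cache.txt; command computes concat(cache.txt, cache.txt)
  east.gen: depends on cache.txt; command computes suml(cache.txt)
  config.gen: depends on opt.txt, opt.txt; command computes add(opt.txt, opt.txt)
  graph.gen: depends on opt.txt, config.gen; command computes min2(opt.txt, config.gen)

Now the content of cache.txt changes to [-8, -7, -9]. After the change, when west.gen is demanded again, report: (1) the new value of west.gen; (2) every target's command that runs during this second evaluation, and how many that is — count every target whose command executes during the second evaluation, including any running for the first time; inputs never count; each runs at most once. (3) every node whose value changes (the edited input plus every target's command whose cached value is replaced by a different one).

Initial pass — values computed on the first demand:
  west.gen = concat([-7, 0], [-7, 0]) = [-7, 0, -7, 0]

Second demand — change propagation:
  west.gen: re-runs because cache.txt [-7, 0]->[-8, -7, -9]; cache.txt [-7, 0]->[-8, -7, -9]; new result [-8, -7, -9, -8, -7, -9].

west.gen now evaluates to [-8, -7, -9, -8, -7, -9].
Run set: west.gen (1 run).
Changed values: cache.txt, west.gen.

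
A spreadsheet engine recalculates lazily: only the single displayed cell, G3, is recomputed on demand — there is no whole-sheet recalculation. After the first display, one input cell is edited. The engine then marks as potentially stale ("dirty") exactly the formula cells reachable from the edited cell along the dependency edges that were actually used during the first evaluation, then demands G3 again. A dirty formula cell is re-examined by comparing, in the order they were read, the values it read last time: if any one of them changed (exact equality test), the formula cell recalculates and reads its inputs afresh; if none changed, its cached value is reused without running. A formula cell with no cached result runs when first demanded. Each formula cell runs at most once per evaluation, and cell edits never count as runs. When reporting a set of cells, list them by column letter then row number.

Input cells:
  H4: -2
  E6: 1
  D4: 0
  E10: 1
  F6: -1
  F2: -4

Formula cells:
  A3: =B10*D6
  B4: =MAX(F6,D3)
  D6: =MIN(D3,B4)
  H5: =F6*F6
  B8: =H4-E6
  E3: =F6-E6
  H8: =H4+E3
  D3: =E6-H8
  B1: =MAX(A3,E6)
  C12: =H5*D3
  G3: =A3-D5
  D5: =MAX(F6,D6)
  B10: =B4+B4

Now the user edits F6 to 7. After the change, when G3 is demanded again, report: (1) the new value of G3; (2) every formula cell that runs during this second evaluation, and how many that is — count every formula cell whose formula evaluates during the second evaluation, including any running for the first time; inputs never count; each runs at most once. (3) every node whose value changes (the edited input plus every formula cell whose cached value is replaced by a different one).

New value of G3: -49.
Formula cells that run: A3, B4, B10, D3, D5, D6, E3, G3, H8 — 9 in total.
Values that change: A3, B4, B10, D3, D5, D6, E3, F6, G3, H8.

First evaluation (everything demanded from the output):
  E3 = -1 - 1 = -2
  H8 = -2 + -2 = -4
  D3 = 1 - -4 = 5
  B4 = MAX(-1, 5) = 5
  B10 = 5 + 5 = 10
  D6 = MIN(5, 5) = 5
  A3 = 10 * 5 = 50
  D5 = MAX(-1, 5) = 5
  G3 = 50 - 5 = 45

Propagation after the edit:
  E3: runs — F6 -1->7; result 6.
  H8: runs — E3 -2->6; result 4.
  D3: runs — H8 -4->4; result -3.
  B4: runs — F6 -1->7; D3 5->-3; result 7.
  B10: runs — B4 5->7; B4 5->7; result 14.
  D6: runs — D3 5->-3; B4 5->7; result -3.
  A3: runs — B10 10->14; D6 5->-3; result -42.
  D5: runs — F6 -1->7; D6 5->-3; result 7.
  G3: runs — A3 50->-42; D5 5->7; result -49.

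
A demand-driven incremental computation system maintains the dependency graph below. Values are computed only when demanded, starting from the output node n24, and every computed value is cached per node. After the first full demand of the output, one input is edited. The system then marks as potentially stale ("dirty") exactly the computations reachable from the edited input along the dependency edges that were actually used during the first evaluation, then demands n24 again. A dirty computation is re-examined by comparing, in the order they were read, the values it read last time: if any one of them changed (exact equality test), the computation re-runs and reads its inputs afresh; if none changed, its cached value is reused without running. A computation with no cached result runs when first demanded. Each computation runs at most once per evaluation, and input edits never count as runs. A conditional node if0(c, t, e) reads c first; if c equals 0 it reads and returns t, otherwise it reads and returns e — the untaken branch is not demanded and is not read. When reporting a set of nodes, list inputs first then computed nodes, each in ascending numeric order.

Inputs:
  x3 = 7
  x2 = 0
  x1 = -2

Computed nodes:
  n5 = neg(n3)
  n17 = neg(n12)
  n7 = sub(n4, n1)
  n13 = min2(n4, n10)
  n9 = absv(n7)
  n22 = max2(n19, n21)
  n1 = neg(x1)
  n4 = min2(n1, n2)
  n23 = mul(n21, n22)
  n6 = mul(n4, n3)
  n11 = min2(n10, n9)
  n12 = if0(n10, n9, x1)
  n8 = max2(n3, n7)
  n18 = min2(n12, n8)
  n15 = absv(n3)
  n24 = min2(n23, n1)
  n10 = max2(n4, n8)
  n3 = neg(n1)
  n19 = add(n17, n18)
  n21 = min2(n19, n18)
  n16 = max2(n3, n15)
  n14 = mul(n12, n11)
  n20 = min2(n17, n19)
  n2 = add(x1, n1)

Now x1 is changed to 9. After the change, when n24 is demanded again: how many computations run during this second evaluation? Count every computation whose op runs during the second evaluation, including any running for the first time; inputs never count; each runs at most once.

Computations that run: n1, n2, n3, n4, n7, n8, n10, n12, n17, n18, n19, n21, n22, n23, n24 — 15 in total.
Key observation: a condition flipped, so demand moved to the other branch — n9 is never re-examined.

First evaluation (everything demanded from the output):
  n1 = neg(-2) = 2
  n2 = add(-2, 2) = 0
  n3 = neg(2) = -2
  n4 = min2(2, 0) = 0
  n7 = sub(0, 2) = -2
  n8 = max2(-2, -2) = -2
  n9 = absv(-2) = 2
  n10 = max2(0, -2) = 0
  n12 = if0(n10=0 -> then branch n9) = 2
  n17 = neg(2) = -2
  n18 = min2(2, -2) = -2
  n19 = add(-2, -2) = -4
  n21 = min2(-4, -2) = -4
  n22 = max2(-4, -4) = -4
  n23 = mul(-4, -4) = 16
  n24 = min2(16, 2) = 2

Propagation after the edit:
  n1: runs — x1 -2->9; result -9.
  n2: runs — x1 -2->9; n1 2->-9; result 0 (same value as before).
  n3: runs — n1 2->-9; result 9.
  n4: runs — n1 2->-9; result -9.
  n7: runs — n4 0->-9; n1 2->-9; result 0.
  n8: runs — n3 -2->9; n7 -2->0; result 9.
  n9: marked dirty but never re-examined — demand shifted away from it.
  n10: runs — n4 0->-9; n8 -2->9; result 9.
  n12: runs — n10 0->9; result 9.
  n17: runs — n12 2->9; result -9.
  n18: runs — n12 2->9; n8 -2->9; result 9.
  n19: runs — n17 -2->-9; n18 -2->9; result 0.
  n21: runs — n19 -4->0; n18 -2->9; result 0.
  n22: runs — n19 -4->0; n21 -4->0; result 0.
  n23: runs — n21 -4->0; n22 -4->0; result 0.
  n24: runs — n23 16->0; n1 2->-9; result -9.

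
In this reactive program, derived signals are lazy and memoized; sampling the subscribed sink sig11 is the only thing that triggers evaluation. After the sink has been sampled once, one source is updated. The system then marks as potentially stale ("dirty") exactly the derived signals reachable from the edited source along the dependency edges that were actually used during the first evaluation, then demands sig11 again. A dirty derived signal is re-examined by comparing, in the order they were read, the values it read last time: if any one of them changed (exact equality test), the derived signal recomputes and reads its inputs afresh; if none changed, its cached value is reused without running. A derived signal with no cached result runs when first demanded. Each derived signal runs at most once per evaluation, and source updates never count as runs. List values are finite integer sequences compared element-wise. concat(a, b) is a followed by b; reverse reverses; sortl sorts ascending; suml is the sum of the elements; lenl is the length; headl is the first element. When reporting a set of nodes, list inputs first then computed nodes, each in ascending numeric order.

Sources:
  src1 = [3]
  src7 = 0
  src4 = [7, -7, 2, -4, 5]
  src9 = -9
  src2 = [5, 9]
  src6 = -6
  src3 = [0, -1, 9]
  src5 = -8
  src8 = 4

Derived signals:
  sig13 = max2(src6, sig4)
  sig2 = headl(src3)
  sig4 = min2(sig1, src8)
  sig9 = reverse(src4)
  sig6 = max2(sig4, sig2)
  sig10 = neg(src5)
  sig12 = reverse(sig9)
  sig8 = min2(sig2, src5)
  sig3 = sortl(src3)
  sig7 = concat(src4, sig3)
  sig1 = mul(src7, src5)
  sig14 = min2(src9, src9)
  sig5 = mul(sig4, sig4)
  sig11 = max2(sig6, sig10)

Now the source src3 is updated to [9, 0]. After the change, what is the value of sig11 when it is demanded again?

Demanding sig11 again yields 9.

First demand of the output computes:
  sig1 = mul(0, -8) = 0
  sig2 = headl([0, -1, 9]) = 0
  sig4 = min2(0, 4) = 0
  sig6 = max2(0, 0) = 0
  sig10 = neg(-8) = 8
  sig11 = max2(0, 8) = 8

After the edit, cleaning proceeds:
  sig2: a read changed (src3 [0, -1, 9]->[9, 0]) — executes, giving 9.
  sig6: a read changed (sig2 0->9) — executes, giving 9.
  sig11: a read changed (sig6 0->9) — executes, giving 9.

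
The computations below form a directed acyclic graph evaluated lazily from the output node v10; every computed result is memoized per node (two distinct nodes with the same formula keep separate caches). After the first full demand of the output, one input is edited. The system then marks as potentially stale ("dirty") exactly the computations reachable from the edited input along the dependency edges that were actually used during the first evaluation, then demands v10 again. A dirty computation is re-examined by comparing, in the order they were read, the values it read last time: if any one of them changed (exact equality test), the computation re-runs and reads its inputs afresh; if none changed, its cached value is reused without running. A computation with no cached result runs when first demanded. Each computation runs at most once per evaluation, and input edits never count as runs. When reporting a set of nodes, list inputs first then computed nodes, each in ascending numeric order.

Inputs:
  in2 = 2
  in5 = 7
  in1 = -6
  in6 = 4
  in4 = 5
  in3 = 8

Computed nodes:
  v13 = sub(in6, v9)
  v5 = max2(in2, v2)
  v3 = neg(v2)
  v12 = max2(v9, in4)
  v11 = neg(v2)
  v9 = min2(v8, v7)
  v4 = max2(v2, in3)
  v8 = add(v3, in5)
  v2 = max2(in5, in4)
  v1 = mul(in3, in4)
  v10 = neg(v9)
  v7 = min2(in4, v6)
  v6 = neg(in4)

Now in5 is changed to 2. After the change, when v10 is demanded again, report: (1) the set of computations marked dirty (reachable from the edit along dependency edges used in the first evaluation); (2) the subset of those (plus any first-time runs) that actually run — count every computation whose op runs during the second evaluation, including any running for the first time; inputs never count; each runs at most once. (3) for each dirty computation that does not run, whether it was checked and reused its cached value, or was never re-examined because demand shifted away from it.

The edit dirties: v2, v3, v8, v9, v10.
4 computations run: v2, v3, v8, v9.
Cache hits after checking: v10.
Note the absorption at v9: it re-runs yet its value is the same, leaving the output's value untouched.

First demand of the output computes:
  v2 = max2(7, 5) = 7
  v3 = neg(7) = -7
  v6 = neg(5) = -5
  v7 = min2(5, -5) = -5
  v8 = add(-7, 7) = 0
  v9 = min2(0, -5) = -5
  v10 = neg(-5) = 5

After the edit, cleaning proceeds:
  v2: a read changed (in5 7->2) — executes, giving 5.
  v3: a read changed (v2 7->5) — executes, giving -5.
  v8: a read changed (v3 -7->-5; in5 7->2) — executes, giving -3.
  v9: a read changed (v8 0->-3) — executes, giving -5 — identical to its old value.
  v10: dirty, but its reads are unchanged (v9 unchanged); cached 5 stands.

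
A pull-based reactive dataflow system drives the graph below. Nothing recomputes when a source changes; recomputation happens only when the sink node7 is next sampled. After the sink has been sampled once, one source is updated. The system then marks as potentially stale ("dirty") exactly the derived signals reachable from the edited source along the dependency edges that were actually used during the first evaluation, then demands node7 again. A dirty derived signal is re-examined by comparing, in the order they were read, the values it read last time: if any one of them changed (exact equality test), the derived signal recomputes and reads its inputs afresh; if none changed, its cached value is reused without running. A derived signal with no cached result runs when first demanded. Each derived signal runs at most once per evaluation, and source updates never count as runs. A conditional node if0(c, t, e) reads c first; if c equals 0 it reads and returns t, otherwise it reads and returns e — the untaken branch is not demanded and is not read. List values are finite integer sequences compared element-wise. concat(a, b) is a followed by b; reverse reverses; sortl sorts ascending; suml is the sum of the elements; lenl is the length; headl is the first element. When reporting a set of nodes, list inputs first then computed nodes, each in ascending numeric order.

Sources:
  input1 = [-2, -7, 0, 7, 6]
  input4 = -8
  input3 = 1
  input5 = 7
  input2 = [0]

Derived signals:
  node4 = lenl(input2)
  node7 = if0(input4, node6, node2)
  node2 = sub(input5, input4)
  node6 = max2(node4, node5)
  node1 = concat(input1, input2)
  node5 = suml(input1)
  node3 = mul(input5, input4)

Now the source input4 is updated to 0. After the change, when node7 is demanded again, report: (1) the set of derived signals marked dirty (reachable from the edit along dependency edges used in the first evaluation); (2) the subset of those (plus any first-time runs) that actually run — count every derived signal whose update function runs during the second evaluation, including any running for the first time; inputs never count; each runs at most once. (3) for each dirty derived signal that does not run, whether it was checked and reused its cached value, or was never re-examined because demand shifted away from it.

Marked dirty: node2, node7.
Derived signals that run: node4, node5, node6, node7 — 4 in total.
Never re-examined (demand shifted away): node2.
Key observation: a condition flipped, so demand moved to the other branch — node2 is never re-examined.

First evaluation (everything demanded from the output):
  node2 = sub(7, -8) = 15
  node7 = if0(input4=-8 -> else branch node2) = 15

Propagation after the edit:
  node2: marked dirty but never re-examined — demand shifted away from it.
  node4: demanded for the first time — runs, produces 1.
  node5: demanded for the first time — runs, produces 4.
  node6: demanded for the first time — runs, produces 4.
  node7: runs — input4 -8->0; result 4.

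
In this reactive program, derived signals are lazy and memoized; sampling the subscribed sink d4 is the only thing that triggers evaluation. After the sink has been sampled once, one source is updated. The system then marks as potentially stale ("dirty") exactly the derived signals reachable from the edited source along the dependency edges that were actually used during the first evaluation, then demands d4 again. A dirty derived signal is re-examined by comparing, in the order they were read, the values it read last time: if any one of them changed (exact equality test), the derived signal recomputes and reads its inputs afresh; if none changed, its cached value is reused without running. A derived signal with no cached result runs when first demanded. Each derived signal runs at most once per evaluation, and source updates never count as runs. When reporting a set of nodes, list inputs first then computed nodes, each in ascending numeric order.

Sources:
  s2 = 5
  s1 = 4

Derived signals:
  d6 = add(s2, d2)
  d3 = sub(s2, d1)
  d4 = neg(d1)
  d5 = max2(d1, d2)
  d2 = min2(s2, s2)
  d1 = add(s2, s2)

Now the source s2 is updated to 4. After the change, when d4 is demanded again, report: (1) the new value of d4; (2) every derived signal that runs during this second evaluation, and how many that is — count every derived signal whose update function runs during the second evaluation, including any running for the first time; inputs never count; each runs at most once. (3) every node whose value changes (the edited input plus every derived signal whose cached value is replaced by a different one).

First demand of the output computes:
  d1 = add(5, 5) = 10
  d4 = neg(10) = -10

After the edit, cleaning proceeds:
  d1: a read changed (s2 5->4; s2 5->4) — executes, giving 8.
  d4: a read changed (d1 10->8) — executes, giving -8.

Demanding d4 again yields -8.
2 derived signals run: d1, d4.
The nodes whose values change: s2, d1, d4.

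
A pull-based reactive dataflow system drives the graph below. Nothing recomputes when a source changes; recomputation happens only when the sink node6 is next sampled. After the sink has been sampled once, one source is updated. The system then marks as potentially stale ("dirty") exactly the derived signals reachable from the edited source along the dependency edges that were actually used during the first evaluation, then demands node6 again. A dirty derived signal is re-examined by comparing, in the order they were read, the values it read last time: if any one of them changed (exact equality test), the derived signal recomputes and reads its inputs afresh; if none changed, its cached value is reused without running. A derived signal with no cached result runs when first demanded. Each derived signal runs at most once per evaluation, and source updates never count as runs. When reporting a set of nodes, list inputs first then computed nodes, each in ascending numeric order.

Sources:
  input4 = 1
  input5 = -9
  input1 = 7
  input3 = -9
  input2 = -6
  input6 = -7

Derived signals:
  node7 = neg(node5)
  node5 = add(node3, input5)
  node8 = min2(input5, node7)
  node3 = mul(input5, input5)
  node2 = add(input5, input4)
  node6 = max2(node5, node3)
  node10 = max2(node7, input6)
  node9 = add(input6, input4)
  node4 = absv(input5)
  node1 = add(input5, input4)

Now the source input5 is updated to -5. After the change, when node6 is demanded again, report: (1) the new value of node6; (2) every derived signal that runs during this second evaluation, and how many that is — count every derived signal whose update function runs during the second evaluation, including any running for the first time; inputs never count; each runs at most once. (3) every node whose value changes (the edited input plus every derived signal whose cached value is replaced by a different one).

New value of node6: 25.
Derived signals that run: node3, node5, node6 — 3 in total.
Values that change: input5, node3, node5, node6.

First evaluation (everything demanded from the output):
  node3 = mul(-9, -9) = 81
  node5 = add(81, -9) = 72
  node6 = max2(72, 81) = 81

Propagation after the edit:
  node3: runs — input5 -9->-5; input5 -9->-5; result 25.
  node5: runs — node3 81->25; input5 -9->-5; result 20.
  node6: runs — node5 72->20; node3 81->25; result 25.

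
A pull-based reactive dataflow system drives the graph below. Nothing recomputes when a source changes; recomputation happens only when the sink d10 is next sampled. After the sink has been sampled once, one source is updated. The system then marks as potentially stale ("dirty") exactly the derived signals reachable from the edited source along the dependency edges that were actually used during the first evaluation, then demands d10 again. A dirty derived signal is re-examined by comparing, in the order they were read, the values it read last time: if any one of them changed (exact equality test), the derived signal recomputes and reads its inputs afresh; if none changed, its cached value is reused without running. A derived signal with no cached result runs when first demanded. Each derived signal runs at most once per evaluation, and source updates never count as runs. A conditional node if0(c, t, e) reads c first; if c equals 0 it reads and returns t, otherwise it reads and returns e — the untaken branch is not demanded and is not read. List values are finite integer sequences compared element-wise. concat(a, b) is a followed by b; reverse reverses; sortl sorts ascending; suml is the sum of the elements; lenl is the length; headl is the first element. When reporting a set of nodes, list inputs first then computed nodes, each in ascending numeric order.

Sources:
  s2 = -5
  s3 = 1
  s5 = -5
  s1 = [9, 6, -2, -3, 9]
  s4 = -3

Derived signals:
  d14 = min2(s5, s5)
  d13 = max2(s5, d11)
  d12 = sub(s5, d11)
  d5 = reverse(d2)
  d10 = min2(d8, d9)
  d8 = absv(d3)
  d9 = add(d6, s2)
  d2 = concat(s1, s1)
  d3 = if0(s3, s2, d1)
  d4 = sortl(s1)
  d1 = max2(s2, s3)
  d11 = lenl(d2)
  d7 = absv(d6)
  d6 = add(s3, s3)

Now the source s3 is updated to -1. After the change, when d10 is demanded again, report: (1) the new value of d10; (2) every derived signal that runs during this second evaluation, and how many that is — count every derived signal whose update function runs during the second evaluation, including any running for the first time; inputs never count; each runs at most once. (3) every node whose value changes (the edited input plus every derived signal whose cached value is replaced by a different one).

First evaluation (everything demanded from the output):
  d1 = max2(-5, 1) = 1
  d3 = if0(s3=1 -> else branch d1) = 1
  d6 = add(1, 1) = 2
  d8 = absv(1) = 1
  d9 = add(2, -5) = -3
  d10 = min2(1, -3) = -3

Propagation after the edit:
  d1: runs — s3 1->-1; result -1.
  d3: runs — s3 1->-1; d1 1->-1; result -1.
  d6: runs — s3 1->-1; s3 1->-1; result -2.
  d8: runs — d3 1->-1; result 1 (same value as before).
  d9: runs — d6 2->-2; result -7.
  d10: runs — d9 -3->-7; result -7.

New value of d10: -7.
Derived signals that run: d1, d3, d6, d8, d9, d10 — 6 in total.
Values that change: s3, d1, d3, d6, d9, d10.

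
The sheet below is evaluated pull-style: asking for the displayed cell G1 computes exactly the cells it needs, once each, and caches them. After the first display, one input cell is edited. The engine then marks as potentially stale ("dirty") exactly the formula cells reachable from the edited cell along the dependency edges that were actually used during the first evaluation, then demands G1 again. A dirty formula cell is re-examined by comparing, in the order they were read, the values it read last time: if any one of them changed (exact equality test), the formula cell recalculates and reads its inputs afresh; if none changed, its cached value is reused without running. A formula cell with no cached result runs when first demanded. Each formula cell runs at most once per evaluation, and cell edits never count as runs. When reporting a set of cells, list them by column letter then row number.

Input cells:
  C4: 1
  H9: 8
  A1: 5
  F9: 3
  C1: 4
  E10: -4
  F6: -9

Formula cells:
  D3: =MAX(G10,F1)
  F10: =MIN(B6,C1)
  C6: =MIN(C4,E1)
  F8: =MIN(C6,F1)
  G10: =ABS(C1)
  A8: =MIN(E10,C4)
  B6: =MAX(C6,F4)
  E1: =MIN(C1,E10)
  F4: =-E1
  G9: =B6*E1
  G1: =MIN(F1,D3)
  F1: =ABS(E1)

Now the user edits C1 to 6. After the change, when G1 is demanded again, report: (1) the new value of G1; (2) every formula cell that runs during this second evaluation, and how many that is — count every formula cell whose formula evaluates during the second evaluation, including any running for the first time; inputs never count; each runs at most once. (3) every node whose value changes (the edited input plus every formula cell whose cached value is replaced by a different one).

Demanding G1 again yields 4.
4 formula cells run: D3, E1, G1, G10.
The nodes whose values change: C1, D3, G10.
Note where the cutoff bites: F1 is checked, finds nothing changed, and keeps its cache.

First demand of the output computes:
  E1 = MIN(4, -4) = -4
  F1 = ABS(-4) = 4
  G10 = ABS(4) = 4
  D3 = MAX(4, 4) = 4
  G1 = MIN(4, 4) = 4

After the edit, cleaning proceeds:
  E1: a read changed (C1 4->6) — executes, giving -4 — identical to its old value.
  F1: dirty, but its reads are unchanged (E1 unchanged); cached 4 stands.
  G10: a read changed (C1 4->6) — executes, giving 6.
  D3: a read changed (G10 4->6) — executes, giving 6.
  G1: a read changed (D3 4->6) — executes, giving 4 — identical to its old value.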